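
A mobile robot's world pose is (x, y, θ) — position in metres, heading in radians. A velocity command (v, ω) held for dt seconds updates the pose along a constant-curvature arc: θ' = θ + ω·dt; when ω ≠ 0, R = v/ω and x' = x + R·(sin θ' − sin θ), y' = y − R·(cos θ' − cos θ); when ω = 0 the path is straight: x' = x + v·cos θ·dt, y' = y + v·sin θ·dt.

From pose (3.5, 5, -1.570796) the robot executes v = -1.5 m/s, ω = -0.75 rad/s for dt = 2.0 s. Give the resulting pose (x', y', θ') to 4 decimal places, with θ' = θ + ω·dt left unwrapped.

θ' = -1.5708 + -0.75·2.0 = -3.0708
R = v/ω = -1.5/-0.75 = 2.0000
x' = 3.5 + 2.0000·(sin -3.0708 − sin -1.5708) = 5.3585
y' = 5 − 2.0000·(cos -3.0708 − cos -1.5708) = 6.9950

(5.3585, 6.9950, -3.0708)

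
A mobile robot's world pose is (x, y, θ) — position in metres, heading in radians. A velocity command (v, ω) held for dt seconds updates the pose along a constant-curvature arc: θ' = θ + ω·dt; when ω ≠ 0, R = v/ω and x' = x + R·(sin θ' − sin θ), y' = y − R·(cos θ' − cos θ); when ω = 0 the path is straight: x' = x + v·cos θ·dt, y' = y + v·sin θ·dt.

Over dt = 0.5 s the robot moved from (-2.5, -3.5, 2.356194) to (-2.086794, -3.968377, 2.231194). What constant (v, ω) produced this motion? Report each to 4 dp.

Δθ = 2.231194 − 2.356194 = -0.125000
ω = Δθ/dt = -0.125000/0.5 = -0.2500
R = −Δy/(cos θ' − cos θ) = 5.0000
v = R·ω = 5.0000·-0.2500 = -1.2500

v = -1.2500, ω = -0.2500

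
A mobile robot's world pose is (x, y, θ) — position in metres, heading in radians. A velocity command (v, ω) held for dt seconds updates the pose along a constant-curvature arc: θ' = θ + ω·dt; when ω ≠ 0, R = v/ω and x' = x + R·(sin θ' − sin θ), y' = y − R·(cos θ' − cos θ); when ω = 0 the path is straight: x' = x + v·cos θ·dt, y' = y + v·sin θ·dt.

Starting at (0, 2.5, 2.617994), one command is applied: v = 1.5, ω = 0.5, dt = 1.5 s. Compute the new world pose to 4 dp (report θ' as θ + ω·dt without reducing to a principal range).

θ' = 2.6180 + 0.5·1.5 = 3.3680
R = v/ω = 1.5/0.5 = 3.0000
x' = 0 + 3.0000·(sin 3.3680 − sin 2.6180) = -2.1734
y' = 2.5 − 3.0000·(cos 3.3680 − cos 2.6180) = 2.8254

(-2.1734, 2.8254, 3.3680)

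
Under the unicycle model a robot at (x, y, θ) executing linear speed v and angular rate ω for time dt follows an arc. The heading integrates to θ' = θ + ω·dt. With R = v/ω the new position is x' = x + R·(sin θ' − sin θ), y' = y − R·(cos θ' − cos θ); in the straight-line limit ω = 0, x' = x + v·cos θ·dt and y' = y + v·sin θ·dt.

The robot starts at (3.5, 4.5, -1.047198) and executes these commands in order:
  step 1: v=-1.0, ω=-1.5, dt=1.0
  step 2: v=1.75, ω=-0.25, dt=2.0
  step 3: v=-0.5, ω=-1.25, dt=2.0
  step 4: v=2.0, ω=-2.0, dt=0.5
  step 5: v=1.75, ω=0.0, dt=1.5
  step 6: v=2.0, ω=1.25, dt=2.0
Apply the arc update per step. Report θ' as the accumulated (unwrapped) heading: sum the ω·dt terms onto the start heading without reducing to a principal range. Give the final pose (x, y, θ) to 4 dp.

step 1: θ'=-2.5472 (R=0.6667) → pose (3.7040, 5.3857, -2.5472)
step 2: θ'=-3.0472 (R=-7.0000) → pose (0.4437, 4.2162, -3.0472)
step 3: θ'=-5.5472 (R=0.4000) → pose (0.7500, 3.5215, -5.5472)
step 4: θ'=-6.5472 (R=-1.0000) → pose (1.6822, 3.7457, -6.5472)
step 5: θ'=-6.5472 (straight) → pose (4.2163, 3.0607, -6.5472)
step 6: θ'=-4.0472 (R=1.6000) → pose (5.8927, 5.5928, -4.0472)

(5.8927, 5.5928, -4.0472)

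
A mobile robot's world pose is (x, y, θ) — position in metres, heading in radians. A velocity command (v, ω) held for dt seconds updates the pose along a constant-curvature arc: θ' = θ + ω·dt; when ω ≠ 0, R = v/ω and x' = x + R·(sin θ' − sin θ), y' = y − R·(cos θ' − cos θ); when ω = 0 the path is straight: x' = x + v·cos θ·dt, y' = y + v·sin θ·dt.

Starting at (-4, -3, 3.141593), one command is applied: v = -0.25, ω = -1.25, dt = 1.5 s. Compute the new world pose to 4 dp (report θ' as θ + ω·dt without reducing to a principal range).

(-3.8092, -3.2599, 1.2666)

θ' = 3.1416 + -1.25·1.5 = 1.2666
R = v/ω = -0.25/-1.25 = 0.2000
x' = -4 + 0.2000·(sin 1.2666 − sin 3.1416) = -3.8092
y' = -3 − 0.2000·(cos 1.2666 − cos 3.1416) = -3.2599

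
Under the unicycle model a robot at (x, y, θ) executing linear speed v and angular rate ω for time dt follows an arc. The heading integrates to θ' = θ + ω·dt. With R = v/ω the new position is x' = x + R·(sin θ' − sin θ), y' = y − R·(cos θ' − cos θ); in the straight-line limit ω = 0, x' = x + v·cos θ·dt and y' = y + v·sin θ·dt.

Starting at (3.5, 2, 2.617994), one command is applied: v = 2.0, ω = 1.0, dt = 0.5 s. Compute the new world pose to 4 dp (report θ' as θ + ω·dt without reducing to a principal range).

(2.5472, 2.2674, 3.1180)

θ' = 2.6180 + 1.0·0.5 = 3.1180
R = v/ω = 2.0/1.0 = 2.0000
x' = 3.5 + 2.0000·(sin 3.1180 − sin 2.6180) = 2.5472
y' = 2 − 2.0000·(cos 3.1180 − cos 2.6180) = 2.2674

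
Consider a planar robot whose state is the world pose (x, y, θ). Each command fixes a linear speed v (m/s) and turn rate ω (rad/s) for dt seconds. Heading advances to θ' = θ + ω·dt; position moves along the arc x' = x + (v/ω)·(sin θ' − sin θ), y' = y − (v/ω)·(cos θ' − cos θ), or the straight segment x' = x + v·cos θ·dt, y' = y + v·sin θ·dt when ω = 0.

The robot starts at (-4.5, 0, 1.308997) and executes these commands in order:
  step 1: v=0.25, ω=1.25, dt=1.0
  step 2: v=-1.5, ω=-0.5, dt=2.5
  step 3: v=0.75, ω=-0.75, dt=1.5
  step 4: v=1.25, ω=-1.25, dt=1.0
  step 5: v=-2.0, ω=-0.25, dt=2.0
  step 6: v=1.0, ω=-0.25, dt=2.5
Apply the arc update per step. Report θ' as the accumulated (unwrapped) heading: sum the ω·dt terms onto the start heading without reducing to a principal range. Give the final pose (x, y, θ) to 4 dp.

(-3.2374, -1.3513, -2.1910)

step 1: θ'=2.5590 (R=0.2000) → pose (-4.5831, 0.2188, 2.5590)
step 2: θ'=1.3090 (R=3.0000) → pose (-3.3359, -3.0628, 1.3090)
step 3: θ'=0.1840 (R=-1.0000) → pose (-2.5530, -2.3385, 0.1840)
step 4: θ'=-1.0660 (R=-1.0000) → pose (-1.4947, -2.8380, -1.0660)
step 5: θ'=-1.5660 (R=8.0000) → pose (-2.4925, 0.9927, -1.5660)
step 6: θ'=-2.1910 (R=-4.0000) → pose (-3.2374, -1.3513, -2.1910)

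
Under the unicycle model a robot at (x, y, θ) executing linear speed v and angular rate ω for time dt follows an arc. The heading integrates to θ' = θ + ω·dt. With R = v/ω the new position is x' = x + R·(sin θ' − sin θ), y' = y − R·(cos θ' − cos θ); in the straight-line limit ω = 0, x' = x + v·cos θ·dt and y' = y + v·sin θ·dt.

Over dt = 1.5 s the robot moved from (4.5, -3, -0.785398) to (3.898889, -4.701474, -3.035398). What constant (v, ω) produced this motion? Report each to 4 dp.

Δθ = -3.035398 − -0.785398 = -2.250000
ω = Δθ/dt = -2.250000/1.5 = -1.5000
R = −Δy/(cos θ' − cos θ) = -1.0000
v = R·ω = -1.0000·-1.5000 = 1.5000

v = 1.5000, ω = -1.5000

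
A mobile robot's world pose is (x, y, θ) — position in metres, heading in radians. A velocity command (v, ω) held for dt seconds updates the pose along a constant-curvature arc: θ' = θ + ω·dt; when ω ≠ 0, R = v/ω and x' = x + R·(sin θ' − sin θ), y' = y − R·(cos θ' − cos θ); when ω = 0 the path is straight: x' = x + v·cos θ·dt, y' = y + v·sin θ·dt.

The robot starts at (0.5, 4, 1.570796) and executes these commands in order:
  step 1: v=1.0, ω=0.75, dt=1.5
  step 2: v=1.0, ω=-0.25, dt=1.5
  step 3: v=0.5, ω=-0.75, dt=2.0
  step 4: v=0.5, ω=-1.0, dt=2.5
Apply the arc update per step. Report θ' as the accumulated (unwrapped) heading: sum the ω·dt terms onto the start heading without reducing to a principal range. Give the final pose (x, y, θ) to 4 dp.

(-0.5976, 6.5995, -1.6792)

step 1: θ'=2.6958 (R=1.3333) → pose (-0.2584, 5.2030, 2.6958)
step 2: θ'=2.3208 (R=-4.0000) → pose (-1.4605, 6.0855, 2.3208)
step 3: θ'=0.8208 (R=-0.6667) → pose (-1.4605, 6.9944, 0.8208)
step 4: θ'=-1.6792 (R=-0.5000) → pose (-0.5976, 6.5995, -1.6792)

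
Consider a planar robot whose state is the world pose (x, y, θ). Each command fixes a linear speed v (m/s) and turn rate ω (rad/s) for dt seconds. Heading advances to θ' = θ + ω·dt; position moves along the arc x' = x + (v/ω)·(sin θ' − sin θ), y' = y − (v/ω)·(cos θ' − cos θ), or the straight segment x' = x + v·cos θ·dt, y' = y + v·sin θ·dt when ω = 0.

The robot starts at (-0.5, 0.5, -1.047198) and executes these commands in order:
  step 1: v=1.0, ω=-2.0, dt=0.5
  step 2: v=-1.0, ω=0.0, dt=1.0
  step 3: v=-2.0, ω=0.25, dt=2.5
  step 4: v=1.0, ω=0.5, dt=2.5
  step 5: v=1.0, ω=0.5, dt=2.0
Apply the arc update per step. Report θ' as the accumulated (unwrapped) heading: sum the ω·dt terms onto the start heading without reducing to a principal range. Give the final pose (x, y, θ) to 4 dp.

(4.2234, 4.7056, 0.8278)

step 1: θ'=-2.0472 (R=-0.5000) → pose (-0.4887, 0.0207, -2.0472)
step 2: θ'=-2.0472 (straight) → pose (-0.0301, 0.9094, -2.0472)
step 3: θ'=-1.4222 (R=-8.0000) → pose (0.7725, 5.7625, -1.4222)
step 4: θ'=-0.1722 (R=2.0000) → pose (2.4078, 4.0881, -0.1722)
step 5: θ'=0.8278 (R=2.0000) → pose (4.2234, 4.7056, 0.8278)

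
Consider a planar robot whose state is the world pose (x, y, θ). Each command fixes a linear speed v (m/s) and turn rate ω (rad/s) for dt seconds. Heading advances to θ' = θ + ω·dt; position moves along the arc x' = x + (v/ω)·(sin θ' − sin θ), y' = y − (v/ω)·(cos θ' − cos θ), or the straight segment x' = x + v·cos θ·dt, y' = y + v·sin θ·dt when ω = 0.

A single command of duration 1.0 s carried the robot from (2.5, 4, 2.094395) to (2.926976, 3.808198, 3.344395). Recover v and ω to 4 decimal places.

v = -0.5000, ω = 1.2500

Δθ = 3.344395 − 2.094395 = 1.250000
ω = Δθ/dt = 1.250000/1.0 = 1.2500
R = Δx/(sin θ' − sin θ) = -0.4000
v = R·ω = -0.4000·1.2500 = -0.5000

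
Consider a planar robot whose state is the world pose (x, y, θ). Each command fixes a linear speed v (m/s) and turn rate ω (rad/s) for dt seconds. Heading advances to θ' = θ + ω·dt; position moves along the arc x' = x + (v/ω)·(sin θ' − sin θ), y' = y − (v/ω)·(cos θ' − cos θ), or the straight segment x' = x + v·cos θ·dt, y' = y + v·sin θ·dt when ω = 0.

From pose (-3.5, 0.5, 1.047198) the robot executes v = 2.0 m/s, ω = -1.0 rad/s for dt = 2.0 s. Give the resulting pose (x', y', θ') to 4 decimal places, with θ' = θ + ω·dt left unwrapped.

(-0.1379, 0.6588, -0.9528)

θ' = 1.0472 + -1.0·2.0 = -0.9528
R = v/ω = 2.0/-1.0 = -2.0000
x' = -3.5 + -2.0000·(sin -0.9528 − sin 1.0472) = -0.1379
y' = 0.5 − -2.0000·(cos -0.9528 − cos 1.0472) = 0.6588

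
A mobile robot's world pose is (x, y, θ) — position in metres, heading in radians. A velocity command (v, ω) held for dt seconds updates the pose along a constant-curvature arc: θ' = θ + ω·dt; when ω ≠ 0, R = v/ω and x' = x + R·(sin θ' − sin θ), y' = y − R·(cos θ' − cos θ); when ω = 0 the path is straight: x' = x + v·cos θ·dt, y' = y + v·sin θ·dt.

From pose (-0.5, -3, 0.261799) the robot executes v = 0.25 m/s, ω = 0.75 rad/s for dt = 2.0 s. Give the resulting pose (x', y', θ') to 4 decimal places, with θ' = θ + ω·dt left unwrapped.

θ' = 0.2618 + 0.75·2.0 = 1.7618
R = v/ω = 0.25/0.75 = 0.3333
x' = -0.5 + 0.3333·(sin 1.7618 − sin 0.2618) = -0.2590
y' = -3 − 0.3333·(cos 1.7618 − cos 0.2618) = -2.6147

(-0.2590, -2.6147, 1.7618)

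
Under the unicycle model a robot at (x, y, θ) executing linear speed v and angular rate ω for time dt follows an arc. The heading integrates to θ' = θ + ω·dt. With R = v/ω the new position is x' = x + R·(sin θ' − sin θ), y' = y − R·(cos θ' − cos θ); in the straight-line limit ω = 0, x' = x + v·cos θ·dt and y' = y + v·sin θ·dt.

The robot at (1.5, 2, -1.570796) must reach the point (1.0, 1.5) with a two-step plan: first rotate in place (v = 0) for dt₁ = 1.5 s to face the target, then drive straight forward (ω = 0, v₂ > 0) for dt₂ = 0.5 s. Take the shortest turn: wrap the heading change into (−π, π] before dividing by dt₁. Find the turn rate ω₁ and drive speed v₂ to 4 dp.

ω₁ = -0.5236, v₂ = 1.4142

heading to target = atan2(1.5−2, 1−1.5) = -2.3562
Δθ = wrap(-2.3562 − -1.5708) = -0.7854; ω₁ = Δθ/dt₁ = -0.5236
distance = √((1−1.5)² + (1.5−2)²) = 0.7071; v₂ = distance/dt₂ = 1.4142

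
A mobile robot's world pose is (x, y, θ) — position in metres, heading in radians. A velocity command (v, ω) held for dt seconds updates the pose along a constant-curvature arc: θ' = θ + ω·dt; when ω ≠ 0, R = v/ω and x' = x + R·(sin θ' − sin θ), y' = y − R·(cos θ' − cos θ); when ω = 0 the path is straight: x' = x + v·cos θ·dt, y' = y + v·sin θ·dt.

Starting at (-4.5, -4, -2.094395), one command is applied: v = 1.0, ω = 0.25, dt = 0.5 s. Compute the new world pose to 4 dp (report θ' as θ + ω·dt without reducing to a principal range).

θ' = -2.0944 + 0.25·0.5 = -1.9694
R = v/ω = 1.0/0.25 = 4.0000
x' = -4.5 + 4.0000·(sin -1.9694 − sin -2.0944) = -4.7223
y' = -4 − 4.0000·(cos -1.9694 − cos -2.0944) = -4.4475

(-4.7223, -4.4475, -1.9694)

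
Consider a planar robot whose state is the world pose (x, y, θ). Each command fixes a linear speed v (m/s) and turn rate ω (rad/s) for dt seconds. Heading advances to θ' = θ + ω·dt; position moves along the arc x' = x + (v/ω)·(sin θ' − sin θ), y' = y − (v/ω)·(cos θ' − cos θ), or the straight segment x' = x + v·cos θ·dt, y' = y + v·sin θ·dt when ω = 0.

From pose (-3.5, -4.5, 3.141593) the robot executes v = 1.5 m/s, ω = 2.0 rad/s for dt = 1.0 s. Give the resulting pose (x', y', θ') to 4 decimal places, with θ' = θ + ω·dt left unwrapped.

(-4.1820, -5.5621, 5.1416)

θ' = 3.1416 + 2.0·1.0 = 5.1416
R = v/ω = 1.5/2.0 = 0.7500
x' = -3.5 + 0.7500·(sin 5.1416 − sin 3.1416) = -4.1820
y' = -4.5 − 0.7500·(cos 5.1416 − cos 3.1416) = -5.5621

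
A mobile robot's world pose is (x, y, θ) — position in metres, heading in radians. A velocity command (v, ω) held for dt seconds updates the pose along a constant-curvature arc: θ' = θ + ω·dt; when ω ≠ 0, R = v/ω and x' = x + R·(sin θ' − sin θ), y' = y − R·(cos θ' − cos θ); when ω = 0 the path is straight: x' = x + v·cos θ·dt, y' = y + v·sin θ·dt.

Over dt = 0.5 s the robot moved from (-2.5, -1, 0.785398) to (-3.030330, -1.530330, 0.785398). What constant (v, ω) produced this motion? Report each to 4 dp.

Δθ = 0.785398 − 0.785398 = 0.000000
ω = Δθ/dt = 0.000000/0.5 = 0.0000
ω = 0 → v = (Δx·cos θ + Δy·sin θ)/dt = -1.5000

v = -1.5000, ω = 0.0000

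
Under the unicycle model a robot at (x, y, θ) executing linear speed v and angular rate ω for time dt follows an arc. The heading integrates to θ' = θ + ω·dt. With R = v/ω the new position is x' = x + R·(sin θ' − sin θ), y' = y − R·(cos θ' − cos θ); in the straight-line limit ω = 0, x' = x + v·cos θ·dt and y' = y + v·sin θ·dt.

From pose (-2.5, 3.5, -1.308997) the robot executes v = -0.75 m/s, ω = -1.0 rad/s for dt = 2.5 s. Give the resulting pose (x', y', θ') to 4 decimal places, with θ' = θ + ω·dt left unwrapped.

(-1.3113, 4.2832, -3.8090)

θ' = -1.3090 + -1.0·2.5 = -3.8090
R = v/ω = -0.75/-1.0 = 0.7500
x' = -2.5 + 0.7500·(sin -3.8090 − sin -1.3090) = -1.3113
y' = 3.5 − 0.7500·(cos -3.8090 − cos -1.3090) = 4.2832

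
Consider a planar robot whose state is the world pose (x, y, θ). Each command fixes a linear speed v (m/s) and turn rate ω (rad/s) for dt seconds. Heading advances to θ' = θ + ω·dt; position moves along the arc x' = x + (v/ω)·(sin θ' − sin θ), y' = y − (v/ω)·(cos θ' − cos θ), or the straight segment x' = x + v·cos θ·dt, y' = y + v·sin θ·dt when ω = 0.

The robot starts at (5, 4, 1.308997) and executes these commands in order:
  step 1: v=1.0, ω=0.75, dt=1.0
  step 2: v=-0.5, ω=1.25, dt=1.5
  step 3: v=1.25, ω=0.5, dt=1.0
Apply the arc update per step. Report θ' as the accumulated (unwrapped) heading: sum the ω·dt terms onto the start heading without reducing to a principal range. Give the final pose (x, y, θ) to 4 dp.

(4.9041, 3.8089, 4.4340)

step 1: θ'=2.0590 (R=1.3333) → pose (4.8897, 4.9705, 2.0590)
step 2: θ'=3.9340 (R=-0.4000) → pose (5.5278, 4.8772, 3.9340)
step 3: θ'=4.4340 (R=2.5000) → pose (4.9041, 3.8089, 4.4340)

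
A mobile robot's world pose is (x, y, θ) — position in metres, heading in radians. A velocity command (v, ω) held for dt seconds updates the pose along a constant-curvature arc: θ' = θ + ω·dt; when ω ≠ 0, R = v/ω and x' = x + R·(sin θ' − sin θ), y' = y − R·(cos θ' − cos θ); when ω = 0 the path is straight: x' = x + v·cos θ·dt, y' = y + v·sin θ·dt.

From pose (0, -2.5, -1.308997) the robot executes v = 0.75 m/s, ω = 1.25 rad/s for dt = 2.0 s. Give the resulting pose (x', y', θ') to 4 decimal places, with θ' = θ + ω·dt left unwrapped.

θ' = -1.3090 + 1.25·2.0 = 1.1910
R = v/ω = 0.75/1.25 = 0.6000
x' = 0 + 0.6000·(sin 1.1910 − sin -1.3090) = 1.1368
y' = -2.5 − 0.6000·(cos 1.1910 − cos -1.3090) = -2.5671

(1.1368, -2.5671, 1.1910)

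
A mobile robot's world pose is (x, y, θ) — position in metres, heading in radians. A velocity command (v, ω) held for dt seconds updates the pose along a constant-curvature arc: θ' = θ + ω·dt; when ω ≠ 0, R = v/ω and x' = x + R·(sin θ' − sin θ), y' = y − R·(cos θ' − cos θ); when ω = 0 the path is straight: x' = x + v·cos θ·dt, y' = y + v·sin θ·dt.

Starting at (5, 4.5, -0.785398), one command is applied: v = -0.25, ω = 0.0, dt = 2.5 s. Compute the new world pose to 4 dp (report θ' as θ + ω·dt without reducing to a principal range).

(4.5581, 4.9419, -0.7854)

θ' = -0.7854 + 0.0·2.5 = -0.7854
ω = 0 → straight: x' = 5 + -0.25·cos(-0.7854)·2.5 = 4.5581
y' = 4.5 + -0.25·sin(-0.7854)·2.5 = 4.9419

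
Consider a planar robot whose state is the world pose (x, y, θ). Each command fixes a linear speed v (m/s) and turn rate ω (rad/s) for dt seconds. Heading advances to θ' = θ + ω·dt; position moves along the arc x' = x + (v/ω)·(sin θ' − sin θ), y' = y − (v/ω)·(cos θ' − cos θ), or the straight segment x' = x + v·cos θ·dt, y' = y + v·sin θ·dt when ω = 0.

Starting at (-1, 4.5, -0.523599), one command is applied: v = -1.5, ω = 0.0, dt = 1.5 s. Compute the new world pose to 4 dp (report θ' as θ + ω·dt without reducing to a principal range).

(-2.9486, 5.6250, -0.5236)

θ' = -0.5236 + 0.0·1.5 = -0.5236
ω = 0 → straight: x' = -1 + -1.5·cos(-0.5236)·1.5 = -2.9486
y' = 4.5 + -1.5·sin(-0.5236)·1.5 = 5.6250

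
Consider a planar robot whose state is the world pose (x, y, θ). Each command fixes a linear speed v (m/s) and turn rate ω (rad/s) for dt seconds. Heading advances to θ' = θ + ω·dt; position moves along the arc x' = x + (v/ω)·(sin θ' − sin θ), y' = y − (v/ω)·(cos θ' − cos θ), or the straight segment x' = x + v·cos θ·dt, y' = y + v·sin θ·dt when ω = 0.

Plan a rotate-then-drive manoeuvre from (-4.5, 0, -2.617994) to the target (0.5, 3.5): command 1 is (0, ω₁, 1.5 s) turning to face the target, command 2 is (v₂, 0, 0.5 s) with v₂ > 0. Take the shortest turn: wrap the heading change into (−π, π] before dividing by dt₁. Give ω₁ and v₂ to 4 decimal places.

heading to target = atan2(3.5−0, 0.5−-4.5) = 0.6107
Δθ = wrap(0.6107 − -2.6180) = -3.0545; ω₁ = Δθ/dt₁ = -2.0363
distance = √((0.5−-4.5)² + (3.5−0)²) = 6.1033; v₂ = distance/dt₂ = 12.2066

ω₁ = -2.0363, v₂ = 12.2066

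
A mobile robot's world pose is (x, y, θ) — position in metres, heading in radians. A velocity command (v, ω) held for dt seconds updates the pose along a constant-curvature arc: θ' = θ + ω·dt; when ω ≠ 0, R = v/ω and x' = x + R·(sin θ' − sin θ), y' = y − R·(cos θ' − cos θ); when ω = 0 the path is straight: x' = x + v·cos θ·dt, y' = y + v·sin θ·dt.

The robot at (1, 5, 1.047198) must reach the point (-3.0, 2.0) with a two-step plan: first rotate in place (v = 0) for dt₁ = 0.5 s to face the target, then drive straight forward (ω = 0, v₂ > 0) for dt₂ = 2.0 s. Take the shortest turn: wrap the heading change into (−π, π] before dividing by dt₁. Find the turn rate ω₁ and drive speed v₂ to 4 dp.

ω₁ = 5.4758, v₂ = 2.5000

heading to target = atan2(2−5, -3−1) = -2.4981
Δθ = wrap(-2.4981 − 1.0472) = 2.7379; ω₁ = Δθ/dt₁ = 5.4758
distance = √((-3−1)² + (2−5)²) = 5.0000; v₂ = distance/dt₂ = 2.5000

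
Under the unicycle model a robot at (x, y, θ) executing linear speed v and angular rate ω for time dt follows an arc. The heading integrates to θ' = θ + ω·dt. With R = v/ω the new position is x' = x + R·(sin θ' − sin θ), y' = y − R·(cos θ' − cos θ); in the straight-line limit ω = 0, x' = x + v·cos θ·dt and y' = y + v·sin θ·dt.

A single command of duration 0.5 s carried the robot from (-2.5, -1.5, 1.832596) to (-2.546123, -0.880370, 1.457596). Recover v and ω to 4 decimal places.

Δθ = 1.457596 − 1.832596 = -0.375000
ω = Δθ/dt = -0.375000/0.5 = -0.7500
R = −Δy/(cos θ' − cos θ) = -1.6667
v = R·ω = -1.6667·-0.7500 = 1.2500

v = 1.2500, ω = -0.7500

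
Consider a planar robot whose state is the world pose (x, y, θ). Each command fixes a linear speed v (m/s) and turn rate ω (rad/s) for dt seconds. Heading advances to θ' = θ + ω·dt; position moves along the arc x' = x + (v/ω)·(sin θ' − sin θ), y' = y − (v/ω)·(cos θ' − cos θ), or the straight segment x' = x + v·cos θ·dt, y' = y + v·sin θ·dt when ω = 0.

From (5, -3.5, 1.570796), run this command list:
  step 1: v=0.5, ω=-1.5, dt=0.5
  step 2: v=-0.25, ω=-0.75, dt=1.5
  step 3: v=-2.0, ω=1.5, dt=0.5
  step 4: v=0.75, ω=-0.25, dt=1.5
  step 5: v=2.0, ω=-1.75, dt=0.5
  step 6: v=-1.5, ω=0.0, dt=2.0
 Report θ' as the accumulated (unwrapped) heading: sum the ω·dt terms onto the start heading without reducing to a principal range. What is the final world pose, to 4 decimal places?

step 1: θ'=0.8208 (R=-0.3333) → pose (5.0894, -3.2728, 0.8208)
step 2: θ'=-0.3042 (R=0.3333) → pose (4.7457, -3.3636, -0.3042)
step 3: θ'=0.4458 (R=-1.3333) → pose (3.7714, -3.4327, 0.4458)
step 4: θ'=0.0708 (R=-3.0000) → pose (4.8527, -3.1470, 0.0708)
step 5: θ'=-0.8042 (R=-1.1429) → pose (5.7568, -3.4942, -0.8042)
step 6: θ'=-0.8042 (straight) → pose (3.6757, -1.3334, -0.8042)

(3.6757, -1.3334, -0.8042)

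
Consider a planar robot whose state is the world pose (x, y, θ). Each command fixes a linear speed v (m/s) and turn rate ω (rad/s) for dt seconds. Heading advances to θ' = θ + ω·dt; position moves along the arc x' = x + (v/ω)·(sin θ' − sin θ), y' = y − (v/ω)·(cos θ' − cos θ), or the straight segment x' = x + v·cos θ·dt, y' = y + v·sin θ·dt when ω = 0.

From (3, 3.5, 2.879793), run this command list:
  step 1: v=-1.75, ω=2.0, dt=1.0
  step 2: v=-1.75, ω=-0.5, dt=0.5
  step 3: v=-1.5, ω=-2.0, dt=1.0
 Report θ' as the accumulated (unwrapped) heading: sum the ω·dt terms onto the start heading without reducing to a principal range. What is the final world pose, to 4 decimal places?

(5.1670, 5.9549, 2.6298)

step 1: θ'=4.8798 (R=-0.8750) → pose (4.0892, 4.4910, 4.8798)
step 2: θ'=4.6298 (R=3.5000) → pose (4.0522, 5.3629, 4.6298)
step 3: θ'=2.6298 (R=0.7500) → pose (5.1670, 5.9549, 2.6298)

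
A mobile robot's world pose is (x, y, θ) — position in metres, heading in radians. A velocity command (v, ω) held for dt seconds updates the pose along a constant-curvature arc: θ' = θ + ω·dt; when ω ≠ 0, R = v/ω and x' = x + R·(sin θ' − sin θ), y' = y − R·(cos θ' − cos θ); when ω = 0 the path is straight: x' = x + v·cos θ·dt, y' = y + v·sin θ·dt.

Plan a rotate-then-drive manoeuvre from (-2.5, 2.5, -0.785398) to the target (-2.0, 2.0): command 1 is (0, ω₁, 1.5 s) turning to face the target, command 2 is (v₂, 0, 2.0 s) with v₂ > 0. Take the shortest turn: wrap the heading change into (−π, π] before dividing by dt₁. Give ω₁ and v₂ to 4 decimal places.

heading to target = atan2(2−2.5, -2−-2.5) = -0.7854
Δθ = wrap(-0.7854 − -0.7854) = 0.0000; ω₁ = Δθ/dt₁ = 0.0000
distance = √((-2−-2.5)² + (2−2.5)²) = 0.7071; v₂ = distance/dt₂ = 0.3536

ω₁ = 0.0000, v₂ = 0.3536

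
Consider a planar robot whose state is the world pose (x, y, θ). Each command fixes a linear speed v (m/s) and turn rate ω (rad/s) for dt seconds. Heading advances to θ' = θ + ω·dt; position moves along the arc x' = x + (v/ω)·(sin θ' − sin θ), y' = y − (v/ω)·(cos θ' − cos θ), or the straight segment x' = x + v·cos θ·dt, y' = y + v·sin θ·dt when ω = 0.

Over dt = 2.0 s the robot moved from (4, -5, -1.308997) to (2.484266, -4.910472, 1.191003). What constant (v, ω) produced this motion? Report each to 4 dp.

Δθ = 1.191003 − -1.308997 = 2.500000
ω = Δθ/dt = 2.500000/2.0 = 1.2500
R = Δx/(sin θ' − sin θ) = -0.8000
v = R·ω = -0.8000·1.2500 = -1.0000

v = -1.0000, ω = 1.2500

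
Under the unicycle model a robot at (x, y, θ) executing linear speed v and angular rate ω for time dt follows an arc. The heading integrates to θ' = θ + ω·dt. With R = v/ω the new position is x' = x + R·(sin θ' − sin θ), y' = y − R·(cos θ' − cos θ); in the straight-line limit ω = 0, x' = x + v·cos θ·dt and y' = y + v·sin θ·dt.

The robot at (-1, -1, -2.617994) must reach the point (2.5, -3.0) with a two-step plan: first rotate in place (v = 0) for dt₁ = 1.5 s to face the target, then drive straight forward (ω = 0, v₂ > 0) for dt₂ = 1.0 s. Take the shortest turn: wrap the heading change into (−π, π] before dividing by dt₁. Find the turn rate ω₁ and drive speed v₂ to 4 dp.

ω₁ = 1.3992, v₂ = 4.0311

heading to target = atan2(-3−-1, 2.5−-1) = -0.5191
Δθ = wrap(-0.5191 − -2.6180) = 2.0988; ω₁ = Δθ/dt₁ = 1.3992
distance = √((2.5−-1)² + (-3−-1)²) = 4.0311; v₂ = distance/dt₂ = 4.0311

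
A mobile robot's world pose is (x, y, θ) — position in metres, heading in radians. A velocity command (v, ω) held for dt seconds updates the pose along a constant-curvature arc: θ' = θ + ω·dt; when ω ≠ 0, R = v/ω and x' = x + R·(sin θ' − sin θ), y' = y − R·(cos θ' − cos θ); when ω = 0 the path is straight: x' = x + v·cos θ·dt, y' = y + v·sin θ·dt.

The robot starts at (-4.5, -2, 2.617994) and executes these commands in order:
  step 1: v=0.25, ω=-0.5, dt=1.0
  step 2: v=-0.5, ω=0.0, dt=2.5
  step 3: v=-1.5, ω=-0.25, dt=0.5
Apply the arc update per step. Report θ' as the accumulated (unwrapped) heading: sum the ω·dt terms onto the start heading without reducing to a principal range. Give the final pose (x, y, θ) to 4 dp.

(-3.6774, -3.5578, 1.9930)

step 1: θ'=2.1180 (R=-0.5000) → pose (-4.6770, -1.8271, 2.1180)
step 2: θ'=2.1180 (straight) → pose (-4.0266, -2.8946, 2.1180)
step 3: θ'=1.9930 (R=6.0000) → pose (-3.6774, -3.5578, 1.9930)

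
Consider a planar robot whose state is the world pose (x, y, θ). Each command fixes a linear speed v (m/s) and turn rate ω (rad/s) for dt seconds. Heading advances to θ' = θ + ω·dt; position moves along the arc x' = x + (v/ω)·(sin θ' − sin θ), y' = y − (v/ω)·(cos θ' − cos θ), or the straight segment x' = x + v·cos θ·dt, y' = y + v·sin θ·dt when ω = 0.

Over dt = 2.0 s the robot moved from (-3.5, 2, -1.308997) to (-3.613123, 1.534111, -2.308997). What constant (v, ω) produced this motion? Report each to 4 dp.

Δθ = -2.308997 − -1.308997 = -1.000000
ω = Δθ/dt = -1.000000/2.0 = -0.5000
R = −Δy/(cos θ' − cos θ) = -0.5000
v = R·ω = -0.5000·-0.5000 = 0.2500

v = 0.2500, ω = -0.5000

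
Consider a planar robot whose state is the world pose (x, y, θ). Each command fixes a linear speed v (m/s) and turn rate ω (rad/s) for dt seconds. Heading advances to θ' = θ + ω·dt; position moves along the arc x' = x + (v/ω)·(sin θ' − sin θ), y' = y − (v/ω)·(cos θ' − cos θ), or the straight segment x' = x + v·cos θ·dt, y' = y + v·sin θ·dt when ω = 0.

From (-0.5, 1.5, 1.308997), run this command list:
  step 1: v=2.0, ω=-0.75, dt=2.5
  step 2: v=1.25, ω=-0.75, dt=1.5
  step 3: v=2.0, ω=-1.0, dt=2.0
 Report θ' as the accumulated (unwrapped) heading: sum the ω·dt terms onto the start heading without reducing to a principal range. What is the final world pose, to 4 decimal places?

(1.2368, -0.0118, -3.6910)

step 1: θ'=-0.5660 (R=-2.6667) → pose (3.5058, 3.0606, -0.5660)
step 2: θ'=-1.6910 (R=-1.6667) → pose (4.2667, 1.4540, -1.6910)
step 3: θ'=-3.6910 (R=-2.0000) → pose (1.2368, -0.0118, -3.6910)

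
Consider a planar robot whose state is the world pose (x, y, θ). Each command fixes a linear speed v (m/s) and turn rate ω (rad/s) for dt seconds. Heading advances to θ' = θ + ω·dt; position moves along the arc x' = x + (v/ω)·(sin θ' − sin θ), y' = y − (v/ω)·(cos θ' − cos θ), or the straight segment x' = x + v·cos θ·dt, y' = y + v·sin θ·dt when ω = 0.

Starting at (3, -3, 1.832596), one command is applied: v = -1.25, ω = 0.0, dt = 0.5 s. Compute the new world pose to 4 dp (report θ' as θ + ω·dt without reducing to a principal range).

θ' = 1.8326 + 0.0·0.5 = 1.8326
ω = 0 → straight: x' = 3 + -1.25·cos(1.8326)·0.5 = 3.1618
y' = -3 + -1.25·sin(1.8326)·0.5 = -3.6037

(3.1618, -3.6037, 1.8326)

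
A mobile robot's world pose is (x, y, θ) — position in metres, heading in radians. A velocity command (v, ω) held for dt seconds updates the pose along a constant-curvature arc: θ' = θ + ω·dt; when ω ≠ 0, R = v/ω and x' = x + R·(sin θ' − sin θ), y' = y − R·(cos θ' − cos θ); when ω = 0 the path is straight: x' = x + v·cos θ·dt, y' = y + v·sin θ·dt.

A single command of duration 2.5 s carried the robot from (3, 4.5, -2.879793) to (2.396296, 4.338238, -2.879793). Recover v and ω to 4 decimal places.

v = 0.2500, ω = 0.0000

Δθ = -2.879793 − -2.879793 = 0.000000
ω = Δθ/dt = 0.000000/2.5 = 0.0000
ω = 0 → v = (Δx·cos θ + Δy·sin θ)/dt = 0.2500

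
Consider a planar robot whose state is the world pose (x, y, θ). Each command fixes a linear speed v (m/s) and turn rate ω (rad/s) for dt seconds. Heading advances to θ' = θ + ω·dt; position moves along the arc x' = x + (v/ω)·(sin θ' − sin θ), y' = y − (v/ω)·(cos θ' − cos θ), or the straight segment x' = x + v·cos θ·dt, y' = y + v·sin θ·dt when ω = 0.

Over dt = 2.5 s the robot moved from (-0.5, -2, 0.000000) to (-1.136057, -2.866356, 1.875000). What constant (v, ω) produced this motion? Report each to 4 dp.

v = -0.5000, ω = 0.7500

Δθ = 1.875000 − 0.000000 = 1.875000
ω = Δθ/dt = 1.875000/2.5 = 0.7500
R = −Δy/(cos θ' − cos θ) = -0.6667
v = R·ω = -0.6667·0.7500 = -0.5000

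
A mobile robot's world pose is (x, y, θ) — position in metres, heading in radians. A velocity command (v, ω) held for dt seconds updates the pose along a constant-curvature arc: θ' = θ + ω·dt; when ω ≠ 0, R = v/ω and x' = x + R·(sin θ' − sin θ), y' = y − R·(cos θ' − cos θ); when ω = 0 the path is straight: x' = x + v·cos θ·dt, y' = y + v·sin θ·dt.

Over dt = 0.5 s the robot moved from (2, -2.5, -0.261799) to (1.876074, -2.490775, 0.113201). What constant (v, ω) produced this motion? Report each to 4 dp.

v = -0.2500, ω = 0.7500

Δθ = 0.113201 − -0.261799 = 0.375000
ω = Δθ/dt = 0.375000/0.5 = 0.7500
R = Δx/(sin θ' − sin θ) = -0.3333
v = R·ω = -0.3333·0.7500 = -0.2500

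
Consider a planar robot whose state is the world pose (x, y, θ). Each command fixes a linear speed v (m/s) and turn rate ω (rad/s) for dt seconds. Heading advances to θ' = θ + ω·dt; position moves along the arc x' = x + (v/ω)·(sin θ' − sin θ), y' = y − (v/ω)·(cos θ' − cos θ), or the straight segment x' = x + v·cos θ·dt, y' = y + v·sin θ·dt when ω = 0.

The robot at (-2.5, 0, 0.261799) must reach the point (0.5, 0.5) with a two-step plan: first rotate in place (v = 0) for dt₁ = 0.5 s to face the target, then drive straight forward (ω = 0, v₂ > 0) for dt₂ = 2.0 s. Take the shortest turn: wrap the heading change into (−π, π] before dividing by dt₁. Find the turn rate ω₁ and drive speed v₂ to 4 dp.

ω₁ = -0.1933, v₂ = 1.5207

heading to target = atan2(0.5−0, 0.5−-2.5) = 0.1651
Δθ = wrap(0.1651 − 0.2618) = -0.0967; ω₁ = Δθ/dt₁ = -0.1933
distance = √((0.5−-2.5)² + (0.5−0)²) = 3.0414; v₂ = distance/dt₂ = 1.5207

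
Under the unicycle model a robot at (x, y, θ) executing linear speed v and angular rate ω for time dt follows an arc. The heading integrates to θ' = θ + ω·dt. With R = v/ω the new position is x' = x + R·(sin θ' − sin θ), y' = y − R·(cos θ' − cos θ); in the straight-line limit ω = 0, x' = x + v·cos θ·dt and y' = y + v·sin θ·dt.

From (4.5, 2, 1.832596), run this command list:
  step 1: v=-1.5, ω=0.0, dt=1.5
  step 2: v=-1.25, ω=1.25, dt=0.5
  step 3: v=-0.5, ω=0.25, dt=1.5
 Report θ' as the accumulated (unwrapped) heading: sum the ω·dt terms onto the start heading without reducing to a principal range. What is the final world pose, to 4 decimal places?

step 1: θ'=1.8326 (straight) → pose (5.0823, -0.1733, 1.8326)
step 2: θ'=2.4576 (R=-1.0000) → pose (5.4164, -0.6896, 2.4576)
step 3: θ'=2.8326 (R=-2.0000) → pose (6.0720, -1.0447, 2.8326)

(6.0720, -1.0447, 2.8326)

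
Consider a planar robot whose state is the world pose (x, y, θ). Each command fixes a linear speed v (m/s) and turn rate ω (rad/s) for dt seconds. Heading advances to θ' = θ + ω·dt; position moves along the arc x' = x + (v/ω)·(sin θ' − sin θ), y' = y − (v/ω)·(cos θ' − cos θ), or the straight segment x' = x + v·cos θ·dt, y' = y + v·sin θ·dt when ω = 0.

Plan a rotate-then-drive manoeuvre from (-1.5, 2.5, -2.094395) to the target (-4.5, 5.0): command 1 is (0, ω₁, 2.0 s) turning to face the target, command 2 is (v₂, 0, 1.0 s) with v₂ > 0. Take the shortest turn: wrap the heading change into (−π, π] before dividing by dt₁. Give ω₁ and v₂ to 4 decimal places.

ω₁ = -0.8710, v₂ = 3.9051

heading to target = atan2(5−2.5, -4.5−-1.5) = 2.4469
Δθ = wrap(2.4469 − -2.0944) = -1.7419; ω₁ = Δθ/dt₁ = -0.8710
distance = √((-4.5−-1.5)² + (5−2.5)²) = 3.9051; v₂ = distance/dt₂ = 3.9051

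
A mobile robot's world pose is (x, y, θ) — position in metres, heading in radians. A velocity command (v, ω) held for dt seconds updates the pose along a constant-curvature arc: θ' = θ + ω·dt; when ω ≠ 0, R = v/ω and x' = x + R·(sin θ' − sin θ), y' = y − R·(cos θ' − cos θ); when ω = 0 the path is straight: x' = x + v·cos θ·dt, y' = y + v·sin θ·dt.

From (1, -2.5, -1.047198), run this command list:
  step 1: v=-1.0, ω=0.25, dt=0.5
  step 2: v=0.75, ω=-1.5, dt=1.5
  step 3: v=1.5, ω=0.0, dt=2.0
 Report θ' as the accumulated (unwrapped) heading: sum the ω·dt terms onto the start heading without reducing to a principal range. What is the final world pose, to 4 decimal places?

(-2.6887, -2.7937, -3.1722)

step 1: θ'=-0.9222 (R=-4.0000) → pose (0.7236, -2.0837, -0.9222)
step 2: θ'=-3.1722 (R=-0.5000) → pose (0.3099, -2.8855, -3.1722)
step 3: θ'=-3.1722 (straight) → pose (-2.6887, -2.7937, -3.1722)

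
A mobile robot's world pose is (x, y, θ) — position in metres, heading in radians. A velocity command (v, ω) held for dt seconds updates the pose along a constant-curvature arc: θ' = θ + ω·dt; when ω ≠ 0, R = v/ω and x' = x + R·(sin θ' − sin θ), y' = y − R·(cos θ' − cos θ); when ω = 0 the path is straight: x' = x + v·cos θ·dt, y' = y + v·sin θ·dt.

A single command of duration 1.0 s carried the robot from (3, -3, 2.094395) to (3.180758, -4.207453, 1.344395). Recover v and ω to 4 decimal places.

v = -1.2500, ω = -0.7500

Δθ = 1.344395 − 2.094395 = -0.750000
ω = Δθ/dt = -0.750000/1.0 = -0.7500
R = −Δy/(cos θ' − cos θ) = 1.6667
v = R·ω = 1.6667·-0.7500 = -1.2500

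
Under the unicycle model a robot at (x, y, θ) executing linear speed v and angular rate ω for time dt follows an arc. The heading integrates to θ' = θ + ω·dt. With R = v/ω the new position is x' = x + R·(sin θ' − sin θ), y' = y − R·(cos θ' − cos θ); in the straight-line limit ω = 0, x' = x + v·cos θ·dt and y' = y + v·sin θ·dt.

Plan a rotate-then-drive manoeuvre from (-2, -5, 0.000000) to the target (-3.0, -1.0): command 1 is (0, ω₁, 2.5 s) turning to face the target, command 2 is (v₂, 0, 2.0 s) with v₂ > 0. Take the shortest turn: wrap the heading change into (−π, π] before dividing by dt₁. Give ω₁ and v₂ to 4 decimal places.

ω₁ = 0.7263, v₂ = 2.0616

heading to target = atan2(-1−-5, -3−-2) = 1.8158
Δθ = wrap(1.8158 − 0.0000) = 1.8158; ω₁ = Δθ/dt₁ = 0.7263
distance = √((-3−-2)² + (-1−-5)²) = 4.1231; v₂ = distance/dt₂ = 2.0616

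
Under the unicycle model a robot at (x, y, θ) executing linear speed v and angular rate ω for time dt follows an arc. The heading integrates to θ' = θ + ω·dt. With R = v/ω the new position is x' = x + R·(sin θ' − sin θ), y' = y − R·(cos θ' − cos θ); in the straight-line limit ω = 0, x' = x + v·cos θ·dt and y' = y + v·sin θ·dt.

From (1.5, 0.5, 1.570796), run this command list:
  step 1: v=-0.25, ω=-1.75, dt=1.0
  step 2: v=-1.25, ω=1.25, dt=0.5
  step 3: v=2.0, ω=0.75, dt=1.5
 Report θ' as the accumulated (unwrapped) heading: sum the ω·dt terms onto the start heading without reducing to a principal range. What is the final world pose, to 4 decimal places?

(2.2391, 2.6838, 1.5708)

step 1: θ'=-0.1792 (R=0.1429) → pose (1.3317, 0.3594, -0.1792)
step 2: θ'=0.4458 (R=-1.0000) → pose (0.7223, 0.2777, 0.4458)
step 3: θ'=1.5708 (R=2.6667) → pose (2.2391, 2.6838, 1.5708)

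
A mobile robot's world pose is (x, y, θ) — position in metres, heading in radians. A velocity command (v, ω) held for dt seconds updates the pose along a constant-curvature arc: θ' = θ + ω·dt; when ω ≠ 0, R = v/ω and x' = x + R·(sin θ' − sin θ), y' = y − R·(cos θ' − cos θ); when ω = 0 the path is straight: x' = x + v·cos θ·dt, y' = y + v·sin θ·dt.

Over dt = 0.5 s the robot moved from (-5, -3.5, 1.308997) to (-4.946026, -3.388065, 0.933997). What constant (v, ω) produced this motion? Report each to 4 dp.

Δθ = 0.933997 − 1.308997 = -0.375000
ω = Δθ/dt = -0.375000/0.5 = -0.7500
R = −Δy/(cos θ' − cos θ) = -0.3333
v = R·ω = -0.3333·-0.7500 = 0.2500

v = 0.2500, ω = -0.7500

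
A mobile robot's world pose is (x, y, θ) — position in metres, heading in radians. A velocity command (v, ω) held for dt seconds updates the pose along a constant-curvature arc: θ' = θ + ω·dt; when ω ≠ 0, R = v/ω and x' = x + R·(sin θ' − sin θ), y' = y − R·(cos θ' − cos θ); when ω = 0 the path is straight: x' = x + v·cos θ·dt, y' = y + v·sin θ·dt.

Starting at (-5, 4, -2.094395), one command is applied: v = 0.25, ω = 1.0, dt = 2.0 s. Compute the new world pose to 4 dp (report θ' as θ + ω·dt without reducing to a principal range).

θ' = -2.0944 + 1.0·2.0 = -0.0944
R = v/ω = 0.25/1.0 = 0.2500
x' = -5 + 0.2500·(sin -0.0944 − sin -2.0944) = -4.8071
y' = 4 − 0.2500·(cos -0.0944 − cos -2.0944) = 3.6261

(-4.8071, 3.6261, -0.0944)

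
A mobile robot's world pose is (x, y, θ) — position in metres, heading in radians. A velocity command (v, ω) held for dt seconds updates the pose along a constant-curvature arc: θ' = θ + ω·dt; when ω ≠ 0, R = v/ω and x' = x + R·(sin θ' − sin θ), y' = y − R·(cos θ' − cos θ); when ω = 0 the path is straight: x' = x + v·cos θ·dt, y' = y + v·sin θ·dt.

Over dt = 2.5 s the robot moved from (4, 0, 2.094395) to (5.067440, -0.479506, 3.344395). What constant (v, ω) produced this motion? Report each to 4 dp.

v = -0.5000, ω = 0.5000

Δθ = 3.344395 − 2.094395 = 1.250000
ω = Δθ/dt = 1.250000/2.5 = 0.5000
R = Δx/(sin θ' − sin θ) = -1.0000
v = R·ω = -1.0000·0.5000 = -0.5000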